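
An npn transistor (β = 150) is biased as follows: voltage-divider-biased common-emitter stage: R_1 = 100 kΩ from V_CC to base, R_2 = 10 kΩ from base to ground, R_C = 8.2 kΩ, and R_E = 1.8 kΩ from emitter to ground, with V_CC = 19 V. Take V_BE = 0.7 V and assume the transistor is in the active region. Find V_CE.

V_CE ≈ 14 V

Thevenize the base divider: V_Th = V_CC·R_2/(R_1+R_2) = 19×10/110 = 1.73 V, R_Th = R_1‖R_2 = 9.09 kΩ.
Base-emitter loop: V_Th = I_B·R_Th + V_BE + (β+1)I_B·R_E, so I_B = (1.73 − 0.7) / (9.09 + 151×1.8) = 0.00366 mA.
I_C = β·I_B = 150×0.00366 = 0.549 mA, and I_E = (β+1)I_B = 0.552 mA.
V_CE = V_CC − I_C·R_C − I_E·R_E = 19 − 0.549×8.2 − 0.552×1.8 = 13.5 V.
V_CE = 13.5 V > 0.2 V confirms active-region operation.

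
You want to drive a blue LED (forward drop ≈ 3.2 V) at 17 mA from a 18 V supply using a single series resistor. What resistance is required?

The resistor drops V_S − V_D = 18 − 3.2 = 14.8 V at 17 mA.
R = 14.8 V / 17 mA = 0.871 kΩ.

R ≈ 0.87 kΩ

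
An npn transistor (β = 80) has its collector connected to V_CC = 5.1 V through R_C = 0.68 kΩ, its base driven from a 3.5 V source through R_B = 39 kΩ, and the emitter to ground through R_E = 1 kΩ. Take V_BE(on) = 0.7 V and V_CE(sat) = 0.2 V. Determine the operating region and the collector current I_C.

active; I_C ≈ 1.9 mA

Assume active. Base-emitter loop: I_B = (V_BB − V_BE)/(R_B + (β+1)R_E) = (3.5 − 0.7)/(39 + 81×1) = 0.0233 mA.
I_C = β·I_B = 80×0.0233 = 1.87 mA.
V_CE = V_CC − I_C·R_C − I_E·R_E = 5.1 − 1.87×0.68 − 1.89×1 = 1.94 V > V_CE(sat), so the active-region assumption holds.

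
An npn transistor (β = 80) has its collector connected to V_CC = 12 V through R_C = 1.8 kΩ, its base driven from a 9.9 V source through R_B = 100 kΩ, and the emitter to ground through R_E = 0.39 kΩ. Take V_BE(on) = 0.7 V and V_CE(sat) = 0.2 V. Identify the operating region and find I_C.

saturation; I_C ≈ 5.4 mA

Assume active: I_B = (9.9 − 0.7)/(100 + 81×0.39) = 0.0699 mA, I_C = β·I_B = 5.59 mA.
Then V_CE = 12 − 5.59×1.8 − 5.66×0.39 = -0.276 V < 0.2 V — the active assumption fails.
Re-solve with V_CE = 0.2 V. KCL at the emitter: V_E/R_E = (V_BB−0.7−V_E)/R_B + (V_CC−0.2−V_E)/R_C, giving V_E = 2.12 V.
I_C = (V_CC − 0.2 − V_E)/R_C = (11.8 − 2.12)/1.8 = 5.38 mA.
Check: I_B = (9.2 − 2.12)/100 = 0.0708 mA, and β·I_B = 5.66 mA > I_C, confirming saturation.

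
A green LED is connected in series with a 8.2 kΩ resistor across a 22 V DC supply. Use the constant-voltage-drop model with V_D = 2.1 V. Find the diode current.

KVL around the loop: 22 = V_D + I·R = 2.1 + I × 8.2 kΩ.
So I = (22 − 2.1) / 8.2 kΩ = 19.9 / 8.2 = 2.43 mA.

I ≈ 2.4 mA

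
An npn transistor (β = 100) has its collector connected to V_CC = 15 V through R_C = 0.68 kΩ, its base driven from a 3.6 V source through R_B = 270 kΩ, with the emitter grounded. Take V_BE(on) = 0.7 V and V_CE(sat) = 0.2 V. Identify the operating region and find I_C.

active; I_C ≈ 1.1 mA

Assume active. Base-emitter loop: I_B = (V_BB − V_BE)/R_B = (3.6 − 0.7)/270 = 0.0107 mA.
I_C = β·I_B = 100×0.0107 = 1.07 mA.
V_CE = V_CC − I_C·R_C = 15 − 1.07×0.68 = 14.3 V > V_CE(sat), so the active-region assumption holds.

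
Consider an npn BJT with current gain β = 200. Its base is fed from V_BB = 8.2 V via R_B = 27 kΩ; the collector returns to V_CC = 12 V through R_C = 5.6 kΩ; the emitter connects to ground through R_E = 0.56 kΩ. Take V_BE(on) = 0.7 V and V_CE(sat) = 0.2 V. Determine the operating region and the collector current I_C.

saturation; I_C ≈ 1.9 mA

Assume active: I_B = (8.2 − 0.7)/(27 + 201×0.56) = 0.0537 mA, I_C = β·I_B = 10.7 mA.
Then V_CE = 12 − 10.7×5.6 − 10.8×0.56 = -54.2 V < 0.2 V — the active assumption fails.
Re-solve with V_CE = 0.2 V. KCL at the emitter: V_E/R_E = (V_BB−0.7−V_E)/R_B + (V_CC−0.2−V_E)/R_C, giving V_E = 1.19 V.
I_C = (V_CC − 0.2 − V_E)/R_C = (11.8 − 1.19)/5.6 = 1.89 mA.
Check: I_B = (7.5 − 1.19)/27 = 0.234 mA, and β·I_B = 46.7 mA > I_C, confirming saturation.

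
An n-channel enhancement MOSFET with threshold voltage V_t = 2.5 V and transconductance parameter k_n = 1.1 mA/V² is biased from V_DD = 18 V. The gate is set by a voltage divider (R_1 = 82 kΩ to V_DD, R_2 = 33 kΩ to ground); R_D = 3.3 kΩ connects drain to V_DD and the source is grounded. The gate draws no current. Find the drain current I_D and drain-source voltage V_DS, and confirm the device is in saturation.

V_G = V_DD·R_2/(R_1+R_2) = 18×33/115 = 5.17 V. With the source grounded, V_GS = V_G = 5.17 V.
Assume saturation: I_D = (k_n/2)(V_GS − V_t)² = (1.1/2)×(5.17 − 2.5)² = 0.55×2.67² = 3.91 mA.
V_DS = V_DD − I_D·R_D = 18 − 3.91×3.3 = 5.11 V.
Saturation requires V_DS ≥ V_GS − V_t = 2.67 V; 5.11 ≥ 2.67 ✓.

I_D ≈ 3.9 mA, V_DS ≈ 5.1 V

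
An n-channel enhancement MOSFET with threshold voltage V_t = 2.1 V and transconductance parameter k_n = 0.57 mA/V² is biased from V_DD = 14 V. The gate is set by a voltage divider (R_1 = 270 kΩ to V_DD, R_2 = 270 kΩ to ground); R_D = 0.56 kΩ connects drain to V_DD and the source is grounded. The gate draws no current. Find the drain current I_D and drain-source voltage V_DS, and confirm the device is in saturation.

I_D ≈ 6.8 mA, V_DS ≈ 10 V

V_G = V_DD·R_2/(R_1+R_2) = 14×270/540 = 7 V. With the source grounded, V_GS = V_G = 7 V.
Assume saturation: I_D = (k_n/2)(V_GS − V_t)² = (0.57/2)×(7 − 2.1)² = 0.285×4.9² = 6.84 mA.
V_DS = V_DD − I_D·R_D = 14 − 6.84×0.56 = 10.2 V.
Saturation requires V_DS ≥ V_GS − V_t = 4.9 V; 10.2 ≥ 4.9 ✓.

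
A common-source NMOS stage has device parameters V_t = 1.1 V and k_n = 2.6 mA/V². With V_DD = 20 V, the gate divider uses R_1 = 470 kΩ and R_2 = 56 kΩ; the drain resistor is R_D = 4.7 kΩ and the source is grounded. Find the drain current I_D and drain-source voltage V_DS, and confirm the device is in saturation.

I_D ≈ 1.4 mA, V_DS ≈ 14 V

V_G = V_DD·R_2/(R_1+R_2) = 20×56/526 = 2.13 V. With the source grounded, V_GS = V_G = 2.13 V.
Assume saturation: I_D = (k_n/2)(V_GS − V_t)² = (2.6/2)×(2.13 − 1.1)² = 1.3×1.03² = 1.38 mA.
V_DS = V_DD − I_D·R_D = 20 − 1.38×4.7 = 13.5 V.
Saturation requires V_DS ≥ V_GS − V_t = 1.03 V; 13.5 ≥ 1.03 ✓.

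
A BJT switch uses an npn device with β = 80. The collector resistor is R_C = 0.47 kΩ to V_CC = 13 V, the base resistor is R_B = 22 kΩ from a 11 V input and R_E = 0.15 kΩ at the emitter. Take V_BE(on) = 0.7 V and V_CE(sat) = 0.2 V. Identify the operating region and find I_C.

saturation; I_C ≈ 21 mA

Assume active: I_B = (11 − 0.7)/(22 + 81×0.15) = 0.302 mA, I_C = β·I_B = 24.1 mA.
Then V_CE = 13 − 24.1×0.47 − 24.4×0.15 = -2.01 V < 0.2 V — the active assumption fails.
Re-solve with V_CE = 0.2 V. KCL at the emitter: V_E/R_E = (V_BB−0.7−V_E)/R_B + (V_CC−0.2−V_E)/R_C, giving V_E = 3.13 V.
I_C = (V_CC − 0.2 − V_E)/R_C = (12.8 − 3.13)/0.47 = 20.6 mA.
Check: I_B = (10.3 − 3.13)/22 = 0.326 mA, and β·I_B = 26.1 mA > I_C, confirming saturation.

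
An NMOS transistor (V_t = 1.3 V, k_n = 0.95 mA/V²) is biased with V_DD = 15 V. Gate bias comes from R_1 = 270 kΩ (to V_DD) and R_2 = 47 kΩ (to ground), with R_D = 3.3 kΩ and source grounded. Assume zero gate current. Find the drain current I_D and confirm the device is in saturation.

V_G = V_DD·R_2/(R_1+R_2) = 15×47/317 = 2.22 V. With the source grounded, V_GS = V_G = 2.22 V.
Assume saturation: I_D = (k_n/2)(V_GS − V_t)² = (0.95/2)×(2.22 − 1.3)² = 0.475×0.924² = 0.406 mA.
V_DS = V_DD − I_D·R_D = 15 − 0.406×3.3 = 13.7 V.
Saturation requires V_DS ≥ V_GS − V_t = 0.924 V; 13.7 ≥ 0.924 ✓.

I_D ≈ 0.41 mA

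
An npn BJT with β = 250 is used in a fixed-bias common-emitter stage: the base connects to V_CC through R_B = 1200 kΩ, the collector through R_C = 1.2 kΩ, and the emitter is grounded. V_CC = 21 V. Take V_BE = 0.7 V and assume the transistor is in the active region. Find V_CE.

V_CE ≈ 16 V

Base loop: V_CC = I_B·R_B + V_BE, so I_B = (21 − 0.7)/1200 kΩ = 0.0169 mA.
In the active region I_C = β·I_B = 250 × 0.0169 = 4.23 mA.
Collector loop: V_CE = V_CC − I_C·R_C = 21 − 4.23×1.2 = 15.9 V.
Since V_CE = 15.9 V > V_CE(sat) ≈ 0.2 V, the transistor is in the active region as assumed.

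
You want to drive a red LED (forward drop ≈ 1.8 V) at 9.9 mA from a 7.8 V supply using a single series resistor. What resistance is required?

The resistor drops V_S − V_D = 7.8 − 1.8 = 6 V at 9.9 mA.
R = 6 V / 9.9 mA = 0.606 kΩ.

R ≈ 0.61 kΩ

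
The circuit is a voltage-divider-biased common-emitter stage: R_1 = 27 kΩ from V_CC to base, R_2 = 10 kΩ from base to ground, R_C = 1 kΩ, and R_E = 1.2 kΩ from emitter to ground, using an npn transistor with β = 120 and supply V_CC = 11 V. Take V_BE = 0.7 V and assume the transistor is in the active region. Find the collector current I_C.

I_C ≈ 1.8 mA

Thevenize the base divider: V_Th = V_CC·R_2/(R_1+R_2) = 11×10/37 = 2.97 V, R_Th = R_1‖R_2 = 7.3 kΩ.
Base-emitter loop: V_Th = I_B·R_Th + V_BE + (β+1)I_B·R_E, so I_B = (2.97 − 0.7) / (7.3 + 121×1.2) = 0.0149 mA.
I_C = β·I_B = 120×0.0149 = 1.79 mA, and I_E = (β+1)I_B = 1.8 mA.
V_CE = V_CC − I_C·R_C − I_E·R_E = 11 − 1.79×1 − 1.8×1.2 = 7.05 V.
V_CE = 7.05 V > 0.2 V confirms active-region operation.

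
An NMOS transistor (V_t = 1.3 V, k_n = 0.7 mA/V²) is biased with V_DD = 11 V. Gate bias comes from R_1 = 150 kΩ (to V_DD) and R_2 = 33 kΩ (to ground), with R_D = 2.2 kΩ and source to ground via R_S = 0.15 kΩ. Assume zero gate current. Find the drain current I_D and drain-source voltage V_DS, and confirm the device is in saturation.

V_G = V_DD·R_2/(R_1+R_2) = 11×33/183 = 1.98 V.
Assume saturation: I_D = (k_n/2)(V_GS − V_t)² with V_GS = V_G − I_D·R_S = 1.98 − 0.15·I_D.
Substituting gives 0.00788·I_D² − 1.07·I_D + 0.164 = 0, with roots I_D = 0.153 or 136 mA.
The root I_D = 136 mA gives V_GS = -18.4 V ≤ V_t, so take I_D = 0.153 mA.
Then V_GS = 1.96 V and V_DS = V_DD − I_D(R_D+R_S) = 11 − 0.153×2.35 = 10.6 V.
Saturation requires V_DS ≥ V_GS − V_t = 0.661 V; 10.6 ≥ 0.661 ✓.

I_D ≈ 0.15 mA, V_DS ≈ 11 V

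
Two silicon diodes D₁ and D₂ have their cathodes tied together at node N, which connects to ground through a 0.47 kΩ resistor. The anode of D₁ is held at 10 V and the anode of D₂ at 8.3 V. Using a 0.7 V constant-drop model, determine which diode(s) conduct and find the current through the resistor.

Only D₁ conducts; I_R ≈ 20 mA

Assume both conduct. Then node N would need to be at both 10−0.7 = 9.3 V and 8.3−0.7 = 7.6 V, which is impossible.
Assume only D₁ conducts: V_N = 10 − 0.7 = 9.3 V, so I_R = 9.3/0.47 = 19.8 mA.
Check D₂: its anode-to-cathode voltage is 8.3 − 9.3 = -1 V < 0.7 V, so it is off. The assumption is consistent.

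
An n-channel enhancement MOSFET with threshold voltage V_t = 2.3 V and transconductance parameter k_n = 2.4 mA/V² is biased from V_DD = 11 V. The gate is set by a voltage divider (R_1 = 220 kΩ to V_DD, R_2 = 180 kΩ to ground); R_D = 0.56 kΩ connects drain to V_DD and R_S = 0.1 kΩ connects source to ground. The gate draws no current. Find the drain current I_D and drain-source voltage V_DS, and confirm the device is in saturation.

I_D ≈ 5.4 mA, V_DS ≈ 7.5 V

V_G = V_DD·R_2/(R_1+R_2) = 11×180/400 = 4.95 V.
Assume saturation: I_D = (k_n/2)(V_GS − V_t)² with V_GS = V_G − I_D·R_S = 4.95 − 0.1·I_D.
Substituting gives 0.012·I_D² − 1.64·I_D + 8.43 = 0, with roots I_D = 5.36 or 131 mA.
The root I_D = 131 mA gives V_GS = -8.15 V ≤ V_t, so take I_D = 5.36 mA.
Then V_GS = 4.41 V and V_DS = V_DD − I_D(R_D+R_S) = 11 − 5.36×0.66 = 7.46 V.
Saturation requires V_DS ≥ V_GS − V_t = 2.11 V; 7.46 ≥ 2.11 ✓.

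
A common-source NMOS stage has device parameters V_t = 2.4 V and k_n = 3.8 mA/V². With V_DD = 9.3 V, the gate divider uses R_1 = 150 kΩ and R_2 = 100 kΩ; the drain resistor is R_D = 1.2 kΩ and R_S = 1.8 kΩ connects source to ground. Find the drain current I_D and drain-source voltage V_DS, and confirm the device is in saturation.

V_G = V_DD·R_2/(R_1+R_2) = 9.3×100/250 = 3.72 V.
Assume saturation: I_D = (k_n/2)(V_GS − V_t)² with V_GS = V_G − I_D·R_S = 3.72 − 1.8·I_D.
Substituting gives 6.16·I_D² − 10·I_D + 3.31 = 0, with roots I_D = 0.46 or 1.17 mA.
The root I_D = 1.17 mA gives V_GS = 1.62 V ≤ V_t, so take I_D = 0.46 mA.
Then V_GS = 2.89 V and V_DS = V_DD − I_D(R_D+R_S) = 9.3 − 0.46×3 = 7.92 V.
Saturation requires V_DS ≥ V_GS − V_t = 0.492 V; 7.92 ≥ 0.492 ✓.

I_D ≈ 0.46 mA, V_DS ≈ 7.9 V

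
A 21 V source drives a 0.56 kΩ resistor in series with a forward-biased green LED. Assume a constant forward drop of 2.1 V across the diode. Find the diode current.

I ≈ 34 mA

KVL around the loop: 21 = V_D + I·R = 2.1 + I × 0.56 kΩ.
So I = (21 − 2.1) / 0.56 kΩ = 18.9 / 0.56 = 33.7 mA.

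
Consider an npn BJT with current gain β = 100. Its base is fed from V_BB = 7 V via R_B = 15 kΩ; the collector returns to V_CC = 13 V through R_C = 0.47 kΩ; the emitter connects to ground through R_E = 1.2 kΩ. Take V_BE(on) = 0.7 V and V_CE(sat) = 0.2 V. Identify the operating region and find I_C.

Assume active. Base-emitter loop: I_B = (V_BB − V_BE)/(R_B + (β+1)R_E) = (7 − 0.7)/(15 + 101×1.2) = 0.0463 mA.
I_C = β·I_B = 100×0.0463 = 4.63 mA.
V_CE = V_CC − I_C·R_C − I_E·R_E = 13 − 4.63×0.47 − 4.67×1.2 = 5.22 V > V_CE(sat), so the active-region assumption holds.

active; I_C ≈ 4.6 mA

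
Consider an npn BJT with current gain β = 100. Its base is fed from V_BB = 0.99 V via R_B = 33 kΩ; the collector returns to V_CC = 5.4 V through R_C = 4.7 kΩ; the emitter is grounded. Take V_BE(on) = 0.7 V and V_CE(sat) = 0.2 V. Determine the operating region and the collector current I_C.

active; I_C ≈ 0.88 mA

Assume active. Base-emitter loop: I_B = (V_BB − V_BE)/R_B = (0.99 − 0.7)/33 = 0.00879 mA.
I_C = β·I_B = 100×0.00879 = 0.879 mA.
V_CE = V_CC − I_C·R_C = 5.4 − 0.879×4.7 = 1.27 V > V_CE(sat), so the active-region assumption holds.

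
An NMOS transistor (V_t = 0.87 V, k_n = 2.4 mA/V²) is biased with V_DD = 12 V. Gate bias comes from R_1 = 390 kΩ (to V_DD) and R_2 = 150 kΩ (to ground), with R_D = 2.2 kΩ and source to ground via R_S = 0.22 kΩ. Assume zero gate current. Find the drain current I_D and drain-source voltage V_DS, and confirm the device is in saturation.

I_D ≈ 3.5 mA, V_DS ≈ 3.6 V

V_G = V_DD·R_2/(R_1+R_2) = 12×150/540 = 3.33 V.
Assume saturation: I_D = (k_n/2)(V_GS − V_t)² with V_GS = V_G − I_D·R_S = 3.33 − 0.22·I_D.
Substituting gives 0.0581·I_D² − 2.3·I_D + 7.28 = 0, with roots I_D = 3.47 or 36.1 mA.
The root I_D = 36.1 mA gives V_GS = -4.62 V ≤ V_t, so take I_D = 3.47 mA.
Then V_GS = 2.57 V and V_DS = V_DD − I_D(R_D+R_S) = 12 − 3.47×2.42 = 3.61 V.
Saturation requires V_DS ≥ V_GS − V_t = 1.7 V; 3.61 ≥ 1.7 ✓.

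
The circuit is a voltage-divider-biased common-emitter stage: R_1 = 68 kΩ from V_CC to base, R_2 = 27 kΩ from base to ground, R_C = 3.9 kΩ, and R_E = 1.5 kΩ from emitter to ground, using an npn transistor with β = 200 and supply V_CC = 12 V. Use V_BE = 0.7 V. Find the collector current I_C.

I_C ≈ 1.7 mA

Thevenize the base divider: V_Th = V_CC·R_2/(R_1+R_2) = 12×27/95 = 3.41 V, R_Th = R_1‖R_2 = 19.3 kΩ.
Base-emitter loop: V_Th = I_B·R_Th + V_BE + (β+1)I_B·R_E, so I_B = (3.41 − 0.7) / (19.3 + 201×1.5) = 0.00845 mA.
I_C = β·I_B = 200×0.00845 = 1.69 mA, and I_E = (β+1)I_B = 1.7 mA.
V_CE = V_CC − I_C·R_C − I_E·R_E = 12 − 1.69×3.9 − 1.7×1.5 = 2.86 V.
V_CE = 2.86 V > 0.2 V confirms active-region operation.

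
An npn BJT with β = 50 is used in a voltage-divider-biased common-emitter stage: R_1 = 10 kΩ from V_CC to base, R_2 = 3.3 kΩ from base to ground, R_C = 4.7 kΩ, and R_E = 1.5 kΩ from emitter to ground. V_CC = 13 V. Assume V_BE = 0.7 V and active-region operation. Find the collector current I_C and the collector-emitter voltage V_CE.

Thevenize the base divider: V_Th = V_CC·R_2/(R_1+R_2) = 13×3.3/13.3 = 3.23 V, R_Th = R_1‖R_2 = 2.48 kΩ.
Base-emitter loop: V_Th = I_B·R_Th + V_BE + (β+1)I_B·R_E, so I_B = (3.23 − 0.7) / (2.48 + 51×1.5) = 0.032 mA.
I_C = β·I_B = 50×0.032 = 1.6 mA, and I_E = (β+1)I_B = 1.63 mA.
V_CE = V_CC − I_C·R_C − I_E·R_E = 13 − 1.6×4.7 − 1.63×1.5 = 3.04 V.
V_CE = 3.04 V > 0.2 V confirms active-region operation.

I_C ≈ 1.6 mA, V_CE ≈ 3 V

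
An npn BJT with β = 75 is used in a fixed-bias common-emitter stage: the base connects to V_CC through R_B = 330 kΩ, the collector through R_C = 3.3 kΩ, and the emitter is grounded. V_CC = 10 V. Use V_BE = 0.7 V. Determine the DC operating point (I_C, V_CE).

I_C ≈ 2.1 mA, V_CE ≈ 3 V

Base loop: V_CC = I_B·R_B + V_BE, so I_B = (10 − 0.7)/330 kΩ = 0.0282 mA.
In the active region I_C = β·I_B = 75 × 0.0282 = 2.11 mA.
Collector loop: V_CE = V_CC − I_C·R_C = 10 − 2.11×3.3 = 3.03 V.
Since V_CE = 3.03 V > V_CE(sat) ≈ 0.2 V, the transistor is in the active region as assumed.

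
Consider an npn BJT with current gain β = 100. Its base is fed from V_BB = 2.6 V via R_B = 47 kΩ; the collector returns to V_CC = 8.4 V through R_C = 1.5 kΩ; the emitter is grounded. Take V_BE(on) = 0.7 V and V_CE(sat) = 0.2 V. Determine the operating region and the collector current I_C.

Assume active. Base-emitter loop: I_B = (V_BB − V_BE)/R_B = (2.6 − 0.7)/47 = 0.0404 mA.
I_C = β·I_B = 100×0.0404 = 4.04 mA.
V_CE = V_CC − I_C·R_C = 8.4 − 4.04×1.5 = 2.34 V > V_CE(sat), so the active-region assumption holds.

active; I_C ≈ 4 mA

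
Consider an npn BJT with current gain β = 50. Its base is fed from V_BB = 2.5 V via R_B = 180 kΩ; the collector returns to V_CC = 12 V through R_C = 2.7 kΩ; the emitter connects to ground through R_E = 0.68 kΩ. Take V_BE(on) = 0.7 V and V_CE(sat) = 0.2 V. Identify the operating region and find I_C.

Assume active. Base-emitter loop: I_B = (V_BB − V_BE)/(R_B + (β+1)R_E) = (2.5 − 0.7)/(180 + 51×0.68) = 0.00838 mA.
I_C = β·I_B = 50×0.00838 = 0.419 mA.
V_CE = V_CC − I_C·R_C − I_E·R_E = 12 − 0.419×2.7 − 0.428×0.68 = 10.6 V > V_CE(sat), so the active-region assumption holds.

active; I_C ≈ 0.42 mA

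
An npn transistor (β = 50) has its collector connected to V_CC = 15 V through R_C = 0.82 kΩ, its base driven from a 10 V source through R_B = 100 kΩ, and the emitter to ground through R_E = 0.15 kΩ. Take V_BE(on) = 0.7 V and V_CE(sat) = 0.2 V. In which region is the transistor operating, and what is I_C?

active; I_C ≈ 4.3 mA

Assume active. Base-emitter loop: I_B = (V_BB − V_BE)/(R_B + (β+1)R_E) = (10 − 0.7)/(100 + 51×0.15) = 0.0864 mA.
I_C = β·I_B = 50×0.0864 = 4.32 mA.
V_CE = V_CC − I_C·R_C − I_E·R_E = 15 − 4.32×0.82 − 4.41×0.15 = 10.8 V > V_CE(sat), so the active-region assumption holds.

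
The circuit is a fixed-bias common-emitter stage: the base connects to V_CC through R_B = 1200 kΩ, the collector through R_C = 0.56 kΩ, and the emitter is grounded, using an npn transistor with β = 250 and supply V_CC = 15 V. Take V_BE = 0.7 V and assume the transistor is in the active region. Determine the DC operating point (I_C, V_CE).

Base loop: V_CC = I_B·R_B + V_BE, so I_B = (15 − 0.7)/1200 kΩ = 0.0119 mA.
In the active region I_C = β·I_B = 250 × 0.0119 = 2.98 mA.
Collector loop: V_CE = V_CC − I_C·R_C = 15 − 2.98×0.56 = 13.3 V.
Since V_CE = 13.3 V > V_CE(sat) ≈ 0.2 V, the transistor is in the active region as assumed.

I_C ≈ 3 mA, V_CE ≈ 13 V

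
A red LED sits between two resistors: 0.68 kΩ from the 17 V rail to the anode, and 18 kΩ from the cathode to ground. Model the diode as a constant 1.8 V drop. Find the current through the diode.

The two resistors are in series with the diode, so KVL gives 17 = I·0.68 + 1.8 + I·18.
I = (17 − 1.8) / (0.68 + 18) kΩ = 15.2 / 18.7 = 0.814 mA.

I ≈ 0.81 mA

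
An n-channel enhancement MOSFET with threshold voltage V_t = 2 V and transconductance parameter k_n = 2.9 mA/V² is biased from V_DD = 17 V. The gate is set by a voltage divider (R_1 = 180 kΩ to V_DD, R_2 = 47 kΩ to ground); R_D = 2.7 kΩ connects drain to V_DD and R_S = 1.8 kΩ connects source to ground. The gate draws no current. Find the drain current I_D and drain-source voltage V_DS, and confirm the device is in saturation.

V_G = V_DD·R_2/(R_1+R_2) = 17×47/227 = 3.52 V.
Assume saturation: I_D = (k_n/2)(V_GS − V_t)² with V_GS = V_G − I_D·R_S = 3.52 − 1.8·I_D.
Substituting gives 4.7·I_D² − 8.93·I_D + 3.35 = 0, with roots I_D = 0.514 or 1.39 mA.
The root I_D = 1.39 mA gives V_GS = 1.02 V ≤ V_t, so take I_D = 0.514 mA.
Then V_GS = 2.6 V and V_DS = V_DD − I_D(R_D+R_S) = 17 − 0.514×4.5 = 14.7 V.
Saturation requires V_DS ≥ V_GS − V_t = 0.595 V; 14.7 ≥ 0.595 ✓.

I_D ≈ 0.51 mA, V_DS ≈ 15 V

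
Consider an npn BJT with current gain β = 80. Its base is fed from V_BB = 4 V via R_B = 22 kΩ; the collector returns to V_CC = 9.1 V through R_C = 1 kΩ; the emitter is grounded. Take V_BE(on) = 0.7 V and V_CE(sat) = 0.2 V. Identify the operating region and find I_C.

saturation; I_C ≈ 8.9 mA

Assume active: I_B = (4 − 0.7)/22 = 0.15 mA, giving I_C = β·I_B = 12 mA.
But then V_CE = 9.1 − 12×1 = -2.9 V < V_CE(sat) = 0.2 V — impossible in the active region.
So the transistor is saturated. With V_CE = 0.2 V, I_C = (V_CC − 0.2)/R_C = 8.9/1 = 8.9 mA.
Check: β·I_B = 12 mA > I_C = 8.9 mA, confirming saturation.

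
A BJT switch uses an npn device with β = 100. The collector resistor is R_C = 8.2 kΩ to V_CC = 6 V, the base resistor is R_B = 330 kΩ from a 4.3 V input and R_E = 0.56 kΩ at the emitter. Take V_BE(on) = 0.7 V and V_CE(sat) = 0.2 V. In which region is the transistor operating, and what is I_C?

saturation; I_C ≈ 0.66 mA

Assume active: I_B = (4.3 − 0.7)/(330 + 101×0.56) = 0.00931 mA, I_C = β·I_B = 0.931 mA.
Then V_CE = 6 − 0.931×8.2 − 0.941×0.56 = -2.16 V < 0.2 V — the active assumption fails.
Re-solve with V_CE = 0.2 V. KCL at the emitter: V_E/R_E = (V_BB−0.7−V_E)/R_B + (V_CC−0.2−V_E)/R_C, giving V_E = 0.376 V.
I_C = (V_CC − 0.2 − V_E)/R_C = (5.8 − 0.376)/8.2 = 0.661 mA.
Check: I_B = (3.6 − 0.376)/330 = 0.00977 mA, and β·I_B = 0.977 mA > I_C, confirming saturation.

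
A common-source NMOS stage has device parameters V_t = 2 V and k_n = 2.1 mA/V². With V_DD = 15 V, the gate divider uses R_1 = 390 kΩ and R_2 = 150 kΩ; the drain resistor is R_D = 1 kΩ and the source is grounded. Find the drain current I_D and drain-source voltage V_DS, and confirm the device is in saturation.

V_G = V_DD·R_2/(R_1+R_2) = 15×150/540 = 4.17 V. With the source grounded, V_GS = V_G = 4.17 V.
Assume saturation: I_D = (k_n/2)(V_GS − V_t)² = (2.1/2)×(4.17 − 2)² = 1.05×2.17² = 4.93 mA.
V_DS = V_DD − I_D·R_D = 15 − 4.93×1 = 10.1 V.
Saturation requires V_DS ≥ V_GS − V_t = 2.17 V; 10.1 ≥ 2.17 ✓.

I_D ≈ 4.9 mA, V_DS ≈ 10 V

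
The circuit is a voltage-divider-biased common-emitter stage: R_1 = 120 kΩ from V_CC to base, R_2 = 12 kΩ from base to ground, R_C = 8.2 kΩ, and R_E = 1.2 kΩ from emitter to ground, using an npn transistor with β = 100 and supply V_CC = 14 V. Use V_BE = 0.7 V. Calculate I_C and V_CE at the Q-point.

I_C ≈ 0.43 mA, V_CE ≈ 9.9 V

Thevenize the base divider: V_Th = V_CC·R_2/(R_1+R_2) = 14×12/132 = 1.27 V, R_Th = R_1‖R_2 = 10.9 kΩ.
Base-emitter loop: V_Th = I_B·R_Th + V_BE + (β+1)I_B·R_E, so I_B = (1.27 − 0.7) / (10.9 + 101×1.2) = 0.00434 mA.
I_C = β·I_B = 100×0.00434 = 0.434 mA, and I_E = (β+1)I_B = 0.438 mA.
V_CE = V_CC − I_C·R_C − I_E·R_E = 14 − 0.434×8.2 − 0.438×1.2 = 9.92 V.
V_CE = 9.92 V > 0.2 V confirms active-region operation.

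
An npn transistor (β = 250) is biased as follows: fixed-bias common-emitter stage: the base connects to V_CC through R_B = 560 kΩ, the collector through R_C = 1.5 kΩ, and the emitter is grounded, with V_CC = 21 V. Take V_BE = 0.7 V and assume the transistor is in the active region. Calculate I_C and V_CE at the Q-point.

I_C ≈ 9.1 mA, V_CE ≈ 7.4 V

Base loop: V_CC = I_B·R_B + V_BE, so I_B = (21 − 0.7)/560 kΩ = 0.0363 mA.
In the active region I_C = β·I_B = 250 × 0.0363 = 9.06 mA.
Collector loop: V_CE = V_CC − I_C·R_C = 21 − 9.06×1.5 = 7.41 V.
Since V_CE = 7.41 V > V_CE(sat) ≈ 0.2 V, the transistor is in the active region as assumed.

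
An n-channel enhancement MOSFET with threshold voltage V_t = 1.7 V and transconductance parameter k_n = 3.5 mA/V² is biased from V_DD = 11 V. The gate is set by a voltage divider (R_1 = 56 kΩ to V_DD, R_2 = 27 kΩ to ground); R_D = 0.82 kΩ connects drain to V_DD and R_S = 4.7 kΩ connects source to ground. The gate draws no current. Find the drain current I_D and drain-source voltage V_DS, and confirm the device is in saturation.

I_D ≈ 0.31 mA, V_DS ≈ 9.3 V

V_G = V_DD·R_2/(R_1+R_2) = 11×27/83 = 3.58 V.
Assume saturation: I_D = (k_n/2)(V_GS − V_t)² with V_GS = V_G − I_D·R_S = 3.58 − 4.7·I_D.
Substituting gives 38.7·I_D² − 31.9·I_D + 6.17 = 0, with roots I_D = 0.31 or 0.515 mA.
The root I_D = 0.515 mA gives V_GS = 1.16 V ≤ V_t, so take I_D = 0.31 mA.
Then V_GS = 2.12 V and V_DS = V_DD − I_D(R_D+R_S) = 11 − 0.31×5.52 = 9.29 V.
Saturation requires V_DS ≥ V_GS − V_t = 0.421 V; 9.29 ≥ 0.421 ✓.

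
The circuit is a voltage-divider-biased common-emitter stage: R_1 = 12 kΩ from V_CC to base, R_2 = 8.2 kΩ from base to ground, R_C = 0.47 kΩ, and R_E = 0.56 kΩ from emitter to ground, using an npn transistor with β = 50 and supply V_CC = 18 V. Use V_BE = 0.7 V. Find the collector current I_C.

I_C ≈ 9.9 mA

Thevenize the base divider: V_Th = V_CC·R_2/(R_1+R_2) = 18×8.2/20.2 = 7.31 V, R_Th = R_1‖R_2 = 4.87 kΩ.
Base-emitter loop: V_Th = I_B·R_Th + V_BE + (β+1)I_B·R_E, so I_B = (7.31 − 0.7) / (4.87 + 51×0.56) = 0.198 mA.
I_C = β·I_B = 50×0.198 = 9.88 mA, and I_E = (β+1)I_B = 10.1 mA.
V_CE = V_CC − I_C·R_C − I_E·R_E = 18 − 9.88×0.47 − 10.1×0.56 = 7.71 V.
V_CE = 7.71 V > 0.2 V confirms active-region operation.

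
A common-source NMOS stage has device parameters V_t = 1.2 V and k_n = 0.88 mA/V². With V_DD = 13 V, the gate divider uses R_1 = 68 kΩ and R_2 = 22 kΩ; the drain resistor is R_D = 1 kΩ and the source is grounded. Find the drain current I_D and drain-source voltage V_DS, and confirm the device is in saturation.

I_D ≈ 1.7 mA, V_DS ≈ 11 V

V_G = V_DD·R_2/(R_1+R_2) = 13×22/90 = 3.18 V. With the source grounded, V_GS = V_G = 3.18 V.
Assume saturation: I_D = (k_n/2)(V_GS − V_t)² = (0.88/2)×(3.18 − 1.2)² = 0.44×1.98² = 1.72 mA.
V_DS = V_DD − I_D·R_D = 13 − 1.72×1 = 11.3 V.
Saturation requires V_DS ≥ V_GS − V_t = 1.98 V; 11.3 ≥ 1.98 ✓.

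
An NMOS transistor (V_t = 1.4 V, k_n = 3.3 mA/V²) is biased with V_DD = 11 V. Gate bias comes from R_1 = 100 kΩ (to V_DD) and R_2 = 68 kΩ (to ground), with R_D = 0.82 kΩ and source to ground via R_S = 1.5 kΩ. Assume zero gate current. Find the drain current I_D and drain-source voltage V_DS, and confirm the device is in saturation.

V_G = V_DD·R_2/(R_1+R_2) = 11×68/168 = 4.45 V.
Assume saturation: I_D = (k_n/2)(V_GS − V_t)² with V_GS = V_G − I_D·R_S = 4.45 − 1.5·I_D.
Substituting gives 3.71·I_D² − 16.1·I_D + 15.4 = 0, with roots I_D = 1.42 or 2.92 mA.
The root I_D = 2.92 mA gives V_GS = 0.0692 V ≤ V_t, so take I_D = 1.42 mA.
Then V_GS = 2.33 V and V_DS = V_DD − I_D(R_D+R_S) = 11 − 1.42×2.32 = 7.71 V.
Saturation requires V_DS ≥ V_GS − V_t = 0.927 V; 7.71 ≥ 0.927 ✓.

I_D ≈ 1.4 mA, V_DS ≈ 7.7 V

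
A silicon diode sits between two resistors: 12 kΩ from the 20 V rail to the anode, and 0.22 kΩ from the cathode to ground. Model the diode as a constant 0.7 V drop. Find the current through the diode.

I ≈ 1.6 mA

The two resistors are in series with the diode, so KVL gives 20 = I·12 + 0.7 + I·0.22.
I = (20 − 0.7) / (12 + 0.22) kΩ = 19.3 / 12.2 = 1.58 mA.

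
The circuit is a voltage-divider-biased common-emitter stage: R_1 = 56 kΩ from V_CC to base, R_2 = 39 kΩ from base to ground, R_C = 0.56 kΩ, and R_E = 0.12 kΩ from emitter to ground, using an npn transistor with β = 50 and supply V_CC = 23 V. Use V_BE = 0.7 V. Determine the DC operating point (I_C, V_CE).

I_C ≈ 15 mA, V_CE ≈ 13 V

Thevenize the base divider: V_Th = V_CC·R_2/(R_1+R_2) = 23×39/95 = 9.44 V, R_Th = R_1‖R_2 = 23 kΩ.
Base-emitter loop: V_Th = I_B·R_Th + V_BE + (β+1)I_B·R_E, so I_B = (9.44 − 0.7) / (23 + 51×0.12) = 0.3 mA.
I_C = β·I_B = 50×0.3 = 15 mA, and I_E = (β+1)I_B = 15.3 mA.
V_CE = V_CC − I_C·R_C − I_E·R_E = 23 − 15×0.56 − 15.3×0.12 = 12.8 V.
V_CE = 12.8 V > 0.2 V confirms active-region operation.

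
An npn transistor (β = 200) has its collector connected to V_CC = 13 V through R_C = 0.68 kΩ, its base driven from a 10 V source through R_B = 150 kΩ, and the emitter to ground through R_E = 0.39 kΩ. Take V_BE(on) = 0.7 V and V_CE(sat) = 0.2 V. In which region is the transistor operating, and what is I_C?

active; I_C ≈ 8.1 mA

Assume active. Base-emitter loop: I_B = (V_BB − V_BE)/(R_B + (β+1)R_E) = (10 − 0.7)/(150 + 201×0.39) = 0.0407 mA.
I_C = β·I_B = 200×0.0407 = 8.14 mA.
V_CE = V_CC − I_C·R_C − I_E·R_E = 13 − 8.14×0.68 − 8.18×0.39 = 4.27 V > V_CE(sat), so the active-region assumption holds.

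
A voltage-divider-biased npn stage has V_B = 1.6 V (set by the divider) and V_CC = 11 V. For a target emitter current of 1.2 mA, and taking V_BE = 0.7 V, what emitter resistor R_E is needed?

R_E ≈ 0.75 kΩ

V_E = V_B − V_BE = 1.6 − 0.7 = 0.9 V.
R_E = V_E / I_E = 0.9 / 1.2 = 0.75 kΩ.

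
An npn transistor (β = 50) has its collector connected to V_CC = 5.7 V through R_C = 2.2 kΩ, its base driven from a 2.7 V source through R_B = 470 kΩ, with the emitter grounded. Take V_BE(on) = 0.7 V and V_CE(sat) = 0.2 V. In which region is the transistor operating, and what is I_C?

active; I_C ≈ 0.21 mA

Assume active. Base-emitter loop: I_B = (V_BB − V_BE)/R_B = (2.7 − 0.7)/470 = 0.00426 mA.
I_C = β·I_B = 50×0.00426 = 0.213 mA.
V_CE = V_CC − I_C·R_C = 5.7 − 0.213×2.2 = 5.23 V > V_CE(sat), so the active-region assumption holds.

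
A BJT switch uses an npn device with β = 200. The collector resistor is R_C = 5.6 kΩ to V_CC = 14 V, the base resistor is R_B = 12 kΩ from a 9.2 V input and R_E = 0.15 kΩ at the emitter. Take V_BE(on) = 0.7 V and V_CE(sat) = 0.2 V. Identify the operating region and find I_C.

saturation; I_C ≈ 2.4 mA

Assume active: I_B = (9.2 − 0.7)/(12 + 201×0.15) = 0.202 mA, I_C = β·I_B = 40.3 mA.
Then V_CE = 14 − 40.3×5.6 − 40.5×0.15 = -218 V < 0.2 V — the active assumption fails.
Re-solve with V_CE = 0.2 V. KCL at the emitter: V_E/R_E = (V_BB−0.7−V_E)/R_B + (V_CC−0.2−V_E)/R_C, giving V_E = 0.458 V.
I_C = (V_CC − 0.2 − V_E)/R_C = (13.8 − 0.458)/5.6 = 2.38 mA.
Check: I_B = (8.5 − 0.458)/12 = 0.67 mA, and β·I_B = 134 mA > I_C, confirming saturation.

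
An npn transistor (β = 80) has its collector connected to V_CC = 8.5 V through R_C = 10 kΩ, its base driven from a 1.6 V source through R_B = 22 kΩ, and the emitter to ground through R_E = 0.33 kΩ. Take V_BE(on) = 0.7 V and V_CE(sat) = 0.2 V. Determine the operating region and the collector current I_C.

saturation; I_C ≈ 0.8 mA

Assume active: I_B = (1.6 − 0.7)/(22 + 81×0.33) = 0.0185 mA, I_C = β·I_B = 1.48 mA.
Then V_CE = 8.5 − 1.48×10 − 1.5×0.33 = -6.77 V < 0.2 V — the active assumption fails.
Re-solve with V_CE = 0.2 V. KCL at the emitter: V_E/R_E = (V_BB−0.7−V_E)/R_B + (V_CC−0.2−V_E)/R_C, giving V_E = 0.274 V.
I_C = (V_CC − 0.2 − V_E)/R_C = (8.3 − 0.274)/10 = 0.803 mA.
Check: I_B = (0.9 − 0.274)/22 = 0.0284 mA, and β·I_B = 2.28 mA > I_C, confirming saturation.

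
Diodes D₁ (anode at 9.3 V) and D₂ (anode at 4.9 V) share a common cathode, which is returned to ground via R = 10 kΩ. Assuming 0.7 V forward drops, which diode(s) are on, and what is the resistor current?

Assume both conduct. Then node N would need to be at both 9.3−0.7 = 8.6 V and 4.9−0.7 = 4.2 V, which is impossible.
Assume only D₁ conducts: V_N = 9.3 − 0.7 = 8.6 V, so I_R = 8.6/10 = 0.86 mA.
Check D₂: its anode-to-cathode voltage is 4.9 − 8.6 = -3.7 V < 0.7 V, so it is off. The assumption is consistent.

Only D₁ conducts; I_R ≈ 0.86 mA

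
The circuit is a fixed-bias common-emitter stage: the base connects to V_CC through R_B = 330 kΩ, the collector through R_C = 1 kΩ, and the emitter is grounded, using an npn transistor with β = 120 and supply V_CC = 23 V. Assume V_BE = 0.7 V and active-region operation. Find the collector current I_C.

I_C ≈ 8.1 mA

Base loop: V_CC = I_B·R_B + V_BE, so I_B = (23 − 0.7)/330 kΩ = 0.0676 mA.
In the active region I_C = β·I_B = 120 × 0.0676 = 8.11 mA.
Collector loop: V_CE = V_CC − I_C·R_C = 23 − 8.11×1 = 14.9 V.
Since V_CE = 14.9 V > V_CE(sat) ≈ 0.2 V, the transistor is in the active region as assumed.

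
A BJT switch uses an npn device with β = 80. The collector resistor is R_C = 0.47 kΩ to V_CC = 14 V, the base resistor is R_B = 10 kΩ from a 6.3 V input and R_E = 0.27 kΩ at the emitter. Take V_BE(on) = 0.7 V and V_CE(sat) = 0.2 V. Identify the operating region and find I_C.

Assume active. Base-emitter loop: I_B = (V_BB − V_BE)/(R_B + (β+1)R_E) = (6.3 − 0.7)/(10 + 81×0.27) = 0.176 mA.
I_C = β·I_B = 80×0.176 = 14.1 mA.
V_CE = V_CC − I_C·R_C − I_E·R_E = 14 − 14.1×0.47 − 14.2×0.27 = 3.55 V > V_CE(sat), so the active-region assumption holds.

active; I_C ≈ 14 mA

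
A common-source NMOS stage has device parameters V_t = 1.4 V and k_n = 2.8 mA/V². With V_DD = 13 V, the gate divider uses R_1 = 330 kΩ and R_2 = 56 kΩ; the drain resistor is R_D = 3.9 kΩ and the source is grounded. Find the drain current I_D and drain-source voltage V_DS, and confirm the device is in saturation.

I_D ≈ 0.33 mA, V_DS ≈ 12 V

V_G = V_DD·R_2/(R_1+R_2) = 13×56/386 = 1.89 V. With the source grounded, V_GS = V_G = 1.89 V.
Assume saturation: I_D = (k_n/2)(V_GS − V_t)² = (2.8/2)×(1.89 − 1.4)² = 1.4×0.486² = 0.331 mA.
V_DS = V_DD − I_D·R_D = 13 − 0.331×3.9 = 11.7 V.
Saturation requires V_DS ≥ V_GS − V_t = 0.486 V; 11.7 ≥ 0.486 ✓.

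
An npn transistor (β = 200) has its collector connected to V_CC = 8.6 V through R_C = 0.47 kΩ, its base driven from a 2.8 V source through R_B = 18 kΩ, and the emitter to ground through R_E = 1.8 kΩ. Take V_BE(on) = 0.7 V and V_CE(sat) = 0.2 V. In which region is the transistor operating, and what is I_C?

Assume active. Base-emitter loop: I_B = (V_BB − V_BE)/(R_B + (β+1)R_E) = (2.8 − 0.7)/(18 + 201×1.8) = 0.00553 mA.
I_C = β·I_B = 200×0.00553 = 1.11 mA.
V_CE = V_CC − I_C·R_C − I_E·R_E = 8.6 − 1.11×0.47 − 1.11×1.8 = 6.08 V > V_CE(sat), so the active-region assumption holds.

active; I_C ≈ 1.1 mA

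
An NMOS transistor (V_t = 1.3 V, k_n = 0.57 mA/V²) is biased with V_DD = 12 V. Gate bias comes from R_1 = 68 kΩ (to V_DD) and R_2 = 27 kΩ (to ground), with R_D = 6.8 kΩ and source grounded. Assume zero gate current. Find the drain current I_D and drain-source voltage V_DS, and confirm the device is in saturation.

I_D ≈ 1.3 mA, V_DS ≈ 3.4 V

V_G = V_DD·R_2/(R_1+R_2) = 12×27/95 = 3.41 V. With the source grounded, V_GS = V_G = 3.41 V.
Assume saturation: I_D = (k_n/2)(V_GS − V_t)² = (0.57/2)×(3.41 − 1.3)² = 0.285×2.11² = 1.27 mA.
V_DS = V_DD − I_D·R_D = 12 − 1.27×6.8 = 3.37 V.
Saturation requires V_DS ≥ V_GS − V_t = 2.11 V; 3.37 ≥ 2.11 ✓.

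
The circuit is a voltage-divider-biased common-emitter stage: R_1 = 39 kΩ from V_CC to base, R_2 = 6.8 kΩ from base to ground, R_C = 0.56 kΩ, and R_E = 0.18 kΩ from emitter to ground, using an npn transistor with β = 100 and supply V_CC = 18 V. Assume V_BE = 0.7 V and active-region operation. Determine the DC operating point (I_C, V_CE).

Thevenize the base divider: V_Th = V_CC·R_2/(R_1+R_2) = 18×6.8/45.8 = 2.67 V, R_Th = R_1‖R_2 = 5.79 kΩ.
Base-emitter loop: V_Th = I_B·R_Th + V_BE + (β+1)I_B·R_E, so I_B = (2.67 − 0.7) / (5.79 + 101×0.18) = 0.0823 mA.
I_C = β·I_B = 100×0.0823 = 8.23 mA, and I_E = (β+1)I_B = 8.31 mA.
V_CE = V_CC − I_C·R_C − I_E·R_E = 18 − 8.23×0.56 − 8.31×0.18 = 11.9 V.
V_CE = 11.9 V > 0.2 V confirms active-region operation.

I_C ≈ 8.2 mA, V_CE ≈ 12 V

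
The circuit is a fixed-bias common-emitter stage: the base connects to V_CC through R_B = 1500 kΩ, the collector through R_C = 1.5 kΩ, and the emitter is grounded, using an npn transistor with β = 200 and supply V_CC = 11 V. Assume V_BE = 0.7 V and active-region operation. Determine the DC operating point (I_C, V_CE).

Base loop: V_CC = I_B·R_B + V_BE, so I_B = (11 − 0.7)/1500 kΩ = 0.00687 mA.
In the active region I_C = β·I_B = 200 × 0.00687 = 1.37 mA.
Collector loop: V_CE = V_CC − I_C·R_C = 11 − 1.37×1.5 = 8.94 V.
Since V_CE = 8.94 V > V_CE(sat) ≈ 0.2 V, the transistor is in the active region as assumed.

I_C ≈ 1.4 mA, V_CE ≈ 8.9 V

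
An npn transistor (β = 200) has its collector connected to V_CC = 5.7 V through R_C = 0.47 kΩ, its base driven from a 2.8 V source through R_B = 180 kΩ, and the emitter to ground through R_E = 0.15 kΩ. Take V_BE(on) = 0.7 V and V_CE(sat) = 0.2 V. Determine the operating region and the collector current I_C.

active; I_C ≈ 2 mA

Assume active. Base-emitter loop: I_B = (V_BB − V_BE)/(R_B + (β+1)R_E) = (2.8 − 0.7)/(180 + 201×0.15) = 0.00999 mA.
I_C = β·I_B = 200×0.00999 = 2 mA.
V_CE = V_CC − I_C·R_C − I_E·R_E = 5.7 − 2×0.47 − 2.01×0.15 = 4.46 V > V_CE(sat), so the active-region assumption holds.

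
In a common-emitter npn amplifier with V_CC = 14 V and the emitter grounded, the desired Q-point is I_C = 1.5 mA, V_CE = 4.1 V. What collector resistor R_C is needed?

R_C ≈ 6.6 kΩ

Collector loop: V_CC = I_C·R_C + V_CE.
R_C = (V_CC − V_CE)/I_C = (14 − 4.1)/1.5 = 6.6 kΩ.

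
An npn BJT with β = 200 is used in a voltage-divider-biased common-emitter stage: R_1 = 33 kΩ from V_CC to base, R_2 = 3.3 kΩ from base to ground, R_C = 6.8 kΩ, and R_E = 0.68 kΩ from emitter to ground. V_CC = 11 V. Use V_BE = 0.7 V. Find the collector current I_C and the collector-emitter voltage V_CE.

I_C ≈ 0.43 mA, V_CE ≈ 7.8 V

Thevenize the base divider: V_Th = V_CC·R_2/(R_1+R_2) = 11×3.3/36.3 = 1 V, R_Th = R_1‖R_2 = 3 kΩ.
Base-emitter loop: V_Th = I_B·R_Th + V_BE + (β+1)I_B·R_E, so I_B = (1 − 0.7) / (3 + 201×0.68) = 0.00215 mA.
I_C = β·I_B = 200×0.00215 = 0.43 mA, and I_E = (β+1)I_B = 0.432 mA.
V_CE = V_CC − I_C·R_C − I_E·R_E = 11 − 0.43×6.8 − 0.432×0.68 = 7.79 V.
V_CE = 7.79 V > 0.2 V confirms active-region operation.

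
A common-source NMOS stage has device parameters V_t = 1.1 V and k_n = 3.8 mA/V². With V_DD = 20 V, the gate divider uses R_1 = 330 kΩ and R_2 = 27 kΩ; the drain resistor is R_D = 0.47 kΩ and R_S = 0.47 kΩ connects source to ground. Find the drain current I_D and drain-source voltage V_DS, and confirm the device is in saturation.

V_G = V_DD·R_2/(R_1+R_2) = 20×27/357 = 1.51 V.
Assume saturation: I_D = (k_n/2)(V_GS − V_t)² with V_GS = V_G − I_D·R_S = 1.51 − 0.47·I_D.
Substituting gives 0.42·I_D² − 1.74·I_D + 0.323 = 0, with roots I_D = 0.195 or 3.94 mA.
The root I_D = 3.94 mA gives V_GS = -0.341 V ≤ V_t, so take I_D = 0.195 mA.
Then V_GS = 1.42 V and V_DS = V_DD − I_D(R_D+R_S) = 20 − 0.195×0.94 = 19.8 V.
Saturation requires V_DS ≥ V_GS − V_t = 0.321 V; 19.8 ≥ 0.321 ✓.

I_D ≈ 0.2 mA, V_DS ≈ 20 V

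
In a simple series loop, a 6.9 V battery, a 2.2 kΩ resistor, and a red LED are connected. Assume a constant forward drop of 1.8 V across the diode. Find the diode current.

KVL around the loop: 6.9 = V_D + I·R = 1.8 + I × 2.2 kΩ.
So I = (6.9 − 1.8) / 2.2 kΩ = 5.1 / 2.2 = 2.32 mA.

I ≈ 2.3 mA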